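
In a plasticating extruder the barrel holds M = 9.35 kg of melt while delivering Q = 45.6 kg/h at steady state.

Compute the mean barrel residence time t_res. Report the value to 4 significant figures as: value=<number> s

Q_s = Q / 3600 = 45.6 / 3600 = 0.0126667 kg/s
t_res = M / Q_s = 9.35 ÷ 0.0126667 = 738.158 s

value=738.2 s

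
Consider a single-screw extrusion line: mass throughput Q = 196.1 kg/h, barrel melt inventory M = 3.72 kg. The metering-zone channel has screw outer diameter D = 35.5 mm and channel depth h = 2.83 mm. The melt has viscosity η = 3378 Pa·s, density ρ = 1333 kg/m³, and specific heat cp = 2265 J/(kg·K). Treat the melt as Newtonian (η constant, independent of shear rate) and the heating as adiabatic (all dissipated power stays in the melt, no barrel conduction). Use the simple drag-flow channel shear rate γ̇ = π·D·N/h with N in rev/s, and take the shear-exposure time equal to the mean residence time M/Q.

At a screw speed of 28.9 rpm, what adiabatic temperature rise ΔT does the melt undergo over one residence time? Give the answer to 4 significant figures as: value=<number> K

Throughput in SI: Q_s = 196.1 kg/h ÷ 3600 s/h = 0.0544722 kg/s
t_res = M / Q_s = 3.72 ÷ 0.0544722 = 68.2917 s
Convert to SI: D = 0.0355 m, h = 0.00283 m, N = 28.9/60 = 0.481667 rev/s
Shear rate: γ̇ = πDN/h = π·0.0355·0.481667/0.00283 = 18.9818 s⁻¹
ΔT = η·γ̇²·t_res / (ρ·cp) = 3378 · (18.9818)² · 68.2917 / (1333 · 2265) = 27.53 K

value=27.53 K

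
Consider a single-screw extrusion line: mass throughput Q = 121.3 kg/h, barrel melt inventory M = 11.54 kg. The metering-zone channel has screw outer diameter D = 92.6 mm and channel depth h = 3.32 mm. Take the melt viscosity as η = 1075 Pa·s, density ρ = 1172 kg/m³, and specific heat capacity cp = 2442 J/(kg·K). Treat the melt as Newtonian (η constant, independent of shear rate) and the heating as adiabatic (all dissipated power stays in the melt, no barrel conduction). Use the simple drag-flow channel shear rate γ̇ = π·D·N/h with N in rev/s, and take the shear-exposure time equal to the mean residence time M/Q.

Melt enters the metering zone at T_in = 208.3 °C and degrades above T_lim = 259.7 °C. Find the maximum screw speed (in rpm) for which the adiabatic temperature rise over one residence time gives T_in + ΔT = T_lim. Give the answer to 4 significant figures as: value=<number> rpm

Throughput in SI: Q_s = 121.3 kg/h ÷ 3600 s/h = 0.0336944 kg/s
t_res = M / Q_s = 11.54 / 0.0336944 = 342.49 s
Convert to metres: D = 0.0926 m, h = 0.00332 m
ΔT_a = T_lim − T_in = 259.7 − 208.3 = 51.4 K
Invert ΔT = ηγ̇²t_res/(ρcp) for γ̇: γ̇_max² = ΔT_a ρ cp / (η t_res) = 51.4·1172·2442 / (1075·342.49) = 399.559 s⁻²
γ̇_max = √399.559 = 19.989 s⁻¹
N_max = γ̇_max h / (πD) = 19.989·0.00332/(π·0.0926) = 0.228122 rev/s → ×60 = 13.6873 rpm

value=13.69 rpm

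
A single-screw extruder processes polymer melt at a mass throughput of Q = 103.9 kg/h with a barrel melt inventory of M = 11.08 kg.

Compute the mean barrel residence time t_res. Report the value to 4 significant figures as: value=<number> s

Throughput in SI: Q_s = 103.9 kg/h ÷ 3600 s/h = 0.0288611 kg/s
t_res = M / Q_s = 11.08 / 0.0288611 = 383.908 s

value=383.9 s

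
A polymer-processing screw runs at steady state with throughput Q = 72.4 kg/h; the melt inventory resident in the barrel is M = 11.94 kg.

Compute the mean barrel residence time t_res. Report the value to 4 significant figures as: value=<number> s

Throughput in SI: Q_s = 72.4 kg/h ÷ 3600 s/h = 0.0201111 kg/s
Mean residence time: t_res = M/Q_s = 11.94 kg / 0.0201111 kg/s = 593.702 s

value=593.7 s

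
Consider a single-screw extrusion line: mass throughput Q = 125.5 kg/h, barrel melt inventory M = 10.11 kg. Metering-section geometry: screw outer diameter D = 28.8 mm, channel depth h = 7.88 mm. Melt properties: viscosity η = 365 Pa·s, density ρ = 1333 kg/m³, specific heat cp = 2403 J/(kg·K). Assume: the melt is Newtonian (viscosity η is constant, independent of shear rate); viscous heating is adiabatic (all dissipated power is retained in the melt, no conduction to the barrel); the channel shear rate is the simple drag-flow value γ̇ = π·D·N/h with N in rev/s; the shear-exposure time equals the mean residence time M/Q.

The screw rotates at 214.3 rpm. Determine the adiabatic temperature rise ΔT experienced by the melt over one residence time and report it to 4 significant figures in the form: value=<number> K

Q_s = Q / 3600 = 125.5 / 3600 = 0.0348611 kg/s
Mean residence time: t_res = M/Q_s = 10.11 kg / 0.0348611 kg/s = 290.008 s
D = 28.8 mm = 0.0288 m;  h = 7.88 mm = 0.00788 m;  N = 214.3 rpm / 60 = 3.57167 rev/s
Shear rate: γ̇ = πDN/h = π·0.0288·3.57167/0.00788 = 41.0097 s⁻¹
Adiabatic rise: ΔT = η γ̇² t_res / (ρ cp) = 365·(41.0097)²·290.008 / (1333·2403) = 55.5767 K

value=55.58 K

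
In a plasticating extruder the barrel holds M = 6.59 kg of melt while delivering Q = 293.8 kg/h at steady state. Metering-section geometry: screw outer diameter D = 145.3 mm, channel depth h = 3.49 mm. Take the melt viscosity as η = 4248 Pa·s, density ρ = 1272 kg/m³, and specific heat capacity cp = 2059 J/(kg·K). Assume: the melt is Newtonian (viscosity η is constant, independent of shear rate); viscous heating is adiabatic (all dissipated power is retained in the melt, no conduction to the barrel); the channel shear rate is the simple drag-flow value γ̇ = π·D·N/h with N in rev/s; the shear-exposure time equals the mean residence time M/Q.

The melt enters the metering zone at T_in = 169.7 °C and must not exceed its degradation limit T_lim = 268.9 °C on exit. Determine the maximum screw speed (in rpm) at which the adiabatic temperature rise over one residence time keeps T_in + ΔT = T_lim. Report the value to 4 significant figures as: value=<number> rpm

value=12.62 rpm

Throughput in SI: Q_s = 293.8 kg/h ÷ 3600 s/h = 0.0816111 kg/s
t_res = M / Q_s = 6.59 / 0.0816111 = 80.7488 s
Geometry in SI: D = 145.3 mm → 0.1453 m, h = 3.49 mm → 0.00349 m
ΔT_a = T_lim − T_in = 268.9 °C − 169.7 °C = 99.2 K
Invert ΔT = ηγ̇²t_res/(ρcp) for γ̇: γ̇_max² = ΔT_a ρ cp / (η t_res) = 99.2·1272·2059 / (4248·80.7488) = 757.416 s⁻²
γ̇_max = sqrt(757.416) = 27.5212 s⁻¹
N_max = γ̇_max h / (πD) = 27.5212·0.00349/(π·0.1453) = 0.210415 rev/s → ×60 = 12.6249 rpm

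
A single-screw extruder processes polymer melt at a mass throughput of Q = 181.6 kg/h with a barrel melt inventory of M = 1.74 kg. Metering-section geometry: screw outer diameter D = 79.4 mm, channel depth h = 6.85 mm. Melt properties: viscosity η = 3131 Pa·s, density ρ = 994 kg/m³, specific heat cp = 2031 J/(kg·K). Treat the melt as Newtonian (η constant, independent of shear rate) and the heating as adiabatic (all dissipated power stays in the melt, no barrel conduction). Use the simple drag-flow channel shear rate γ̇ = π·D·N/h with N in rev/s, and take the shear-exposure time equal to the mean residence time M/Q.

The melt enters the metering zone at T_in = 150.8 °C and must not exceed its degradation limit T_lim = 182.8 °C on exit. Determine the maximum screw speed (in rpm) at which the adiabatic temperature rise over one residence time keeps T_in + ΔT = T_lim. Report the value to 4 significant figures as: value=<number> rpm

Throughput in SI: Q_s = 181.6 kg/h ÷ 3600 s/h = 0.0504444 kg/s
t_res = M / Q_s = 1.74 ÷ 0.0504444 = 34.4934 s
D = 79.4 mm = 0.0794 m;  h = 6.85 mm = 0.00685 m
Allowable rise: ΔT_a = T_lim − T_in = 182.8 − 150.8 = 32 K
Invert ΔT = ηγ̇²t_res/(ρcp) for γ̇: γ̇_max² = ΔT_a ρ cp / (η t_res) = 32·994·2031 / (3131·34.4934) = 598.174 s⁻²
Take the square root: γ̇_max = √(598.174) = 24.4576 s⁻¹
N_max = γ̇_max h / (πD) = 24.4576·0.00685/(π·0.0794) = 0.671636 rev/s → ×60 = 40.2981 rpm

value=40.30 rpm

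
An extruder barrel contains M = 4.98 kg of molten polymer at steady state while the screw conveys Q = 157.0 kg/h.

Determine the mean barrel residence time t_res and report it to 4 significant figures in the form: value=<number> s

Q_s = Q / 3600 = 157.0 / 3600 = 0.0436111 kg/s
t_res = M / Q_s = 4.98 ÷ 0.0436111 = 114.191 s

value=114.2 s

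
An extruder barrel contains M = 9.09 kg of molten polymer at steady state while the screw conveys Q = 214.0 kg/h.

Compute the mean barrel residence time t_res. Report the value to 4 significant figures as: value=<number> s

value=152.9 s

Throughput in SI: Q_s = 214.0 kg/h ÷ 3600 s/h = 0.0594444 kg/s
Mean residence time: t_res = M/Q_s = 9.09 kg / 0.0594444 kg/s = 152.916 s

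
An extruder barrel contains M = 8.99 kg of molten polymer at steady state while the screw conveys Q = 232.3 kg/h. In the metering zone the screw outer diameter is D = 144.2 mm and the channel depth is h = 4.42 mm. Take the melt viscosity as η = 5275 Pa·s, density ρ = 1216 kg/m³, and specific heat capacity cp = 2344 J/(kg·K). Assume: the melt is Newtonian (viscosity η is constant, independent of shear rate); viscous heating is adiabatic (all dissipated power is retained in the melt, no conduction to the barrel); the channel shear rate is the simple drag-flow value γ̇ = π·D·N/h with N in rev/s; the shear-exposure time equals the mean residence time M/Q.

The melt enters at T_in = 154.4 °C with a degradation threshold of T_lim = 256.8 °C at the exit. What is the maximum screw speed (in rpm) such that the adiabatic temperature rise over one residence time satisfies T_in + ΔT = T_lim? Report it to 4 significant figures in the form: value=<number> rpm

value=11.67 rpm

Q_s = Q / 3600 = 232.3 / 3600 = 0.0645278 kg/s
Mean residence time: t_res = M/Q_s = 8.99 kg / 0.0645278 kg/s = 139.32 s
Convert to metres: D = 0.1442 m, h = 0.00442 m
Allowable rise: ΔT_a = T_lim − T_in = 256.8 − 154.4 = 102.4 K
γ̇_max² = ΔT_a·ρ·cp/(η·t_res) = 102.4·1216·2344/(5275·139.32) = 397.151 s⁻²
Take the square root: γ̇_max = √(397.151) = 19.9286 s⁻¹
N_max = γ̇_max h / (πD) = 19.9286·0.00442/(π·0.1442) = 0.19444 rev/s → ×60 = 11.6664 rpm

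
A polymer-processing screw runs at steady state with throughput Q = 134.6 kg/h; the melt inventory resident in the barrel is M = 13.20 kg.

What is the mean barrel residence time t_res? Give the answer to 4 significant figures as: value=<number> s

value=353.0 s

Throughput in SI: Q_s = 134.6 kg/h ÷ 3600 s/h = 0.0373889 kg/s
t_res = M / Q_s = 13.20 / 0.0373889 = 353.046 s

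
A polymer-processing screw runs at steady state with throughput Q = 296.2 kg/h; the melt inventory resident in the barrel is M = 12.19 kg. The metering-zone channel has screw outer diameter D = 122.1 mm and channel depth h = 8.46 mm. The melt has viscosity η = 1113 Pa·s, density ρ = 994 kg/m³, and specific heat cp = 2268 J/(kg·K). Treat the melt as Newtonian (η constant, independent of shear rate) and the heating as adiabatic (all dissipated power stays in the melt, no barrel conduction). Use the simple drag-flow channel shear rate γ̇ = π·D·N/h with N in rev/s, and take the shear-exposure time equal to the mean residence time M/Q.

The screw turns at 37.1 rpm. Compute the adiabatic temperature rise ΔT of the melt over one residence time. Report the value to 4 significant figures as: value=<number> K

value=57.49 K

Throughput in SI: Q_s = 296.2 kg/h ÷ 3600 s/h = 0.0822778 kg/s
Mean residence time: t_res = M/Q_s = 12.19 kg / 0.0822778 kg/s = 148.157 s
Geometry in metres: D = 122.1 mm → 0.1221 m, h = 8.46 mm → 0.00846 m; screw speed N = 37.1 rpm = 0.618333 rev/s
Shear rate: γ̇ = πDN/h = π·0.1221·0.618333/0.00846 = 28.0361 s⁻¹
ΔT = η·γ̇²·t_res / (ρ·cp) = 1113 · (28.0361)² · 148.157 / (994 · 2268) = 57.494 K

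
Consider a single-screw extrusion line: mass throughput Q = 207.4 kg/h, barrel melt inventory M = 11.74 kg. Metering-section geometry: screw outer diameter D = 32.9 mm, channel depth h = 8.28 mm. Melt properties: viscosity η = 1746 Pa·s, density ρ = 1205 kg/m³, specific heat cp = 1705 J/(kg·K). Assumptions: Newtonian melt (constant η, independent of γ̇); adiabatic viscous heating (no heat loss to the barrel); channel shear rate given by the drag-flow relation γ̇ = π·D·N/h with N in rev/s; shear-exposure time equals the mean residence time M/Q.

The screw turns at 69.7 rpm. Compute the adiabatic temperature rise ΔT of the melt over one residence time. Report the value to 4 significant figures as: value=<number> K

Throughput in SI: Q_s = 207.4 kg/h ÷ 3600 s/h = 0.0576111 kg/s
Mean residence time: t_res = M/Q_s = 11.74 kg / 0.0576111 kg/s = 203.78 s
Geometry in metres: D = 32.9 mm → 0.0329 m, h = 8.28 mm → 0.00828 m; screw speed N = 69.7 rpm = 1.16167 rev/s
γ̇ = π·D·N / h = π · 0.0329 · 1.16167 / 0.00828 = 14.501 s⁻¹
ΔT = η·γ̇²·t_res/(ρ·cp) = [1746 × 14.501² × 203.78] / [1205 × 1705] = 36.4157 K

value=36.42 K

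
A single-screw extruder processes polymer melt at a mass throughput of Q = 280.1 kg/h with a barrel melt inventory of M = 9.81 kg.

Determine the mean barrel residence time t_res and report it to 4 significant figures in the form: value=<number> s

Throughput in SI: Q_s = 280.1 kg/h ÷ 3600 s/h = 0.0778056 kg/s
Mean residence time: t_res = M/Q_s = 9.81 kg / 0.0778056 kg/s = 126.084 s

value=126.1 s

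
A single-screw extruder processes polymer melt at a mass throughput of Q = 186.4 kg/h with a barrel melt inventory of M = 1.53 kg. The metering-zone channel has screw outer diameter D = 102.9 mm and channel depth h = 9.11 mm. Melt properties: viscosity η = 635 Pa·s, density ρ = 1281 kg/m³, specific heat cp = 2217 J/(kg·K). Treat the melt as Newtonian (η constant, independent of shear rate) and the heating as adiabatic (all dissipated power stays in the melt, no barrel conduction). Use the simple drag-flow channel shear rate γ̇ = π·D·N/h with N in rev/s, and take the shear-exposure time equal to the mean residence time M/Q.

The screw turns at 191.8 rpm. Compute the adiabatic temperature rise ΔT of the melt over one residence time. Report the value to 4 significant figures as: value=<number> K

Q_s = Q / 3600 = 186.4 / 3600 = 0.0517778 kg/s
t_res = M / Q_s = 1.53 ÷ 0.0517778 = 29.5494 s
Convert to SI: D = 0.1029 m, h = 0.00911 m, N = 191.8/60 = 3.19667 rev/s
γ̇ = π D N / h = (π)(0.1029)(3.19667) / 0.00911 = 113.434 s⁻¹
ΔT = η·γ̇²·t_res/(ρ·cp) = [635 × 113.434² × 29.5494] / [1281 × 2217] = 85.015 K

value=85.01 K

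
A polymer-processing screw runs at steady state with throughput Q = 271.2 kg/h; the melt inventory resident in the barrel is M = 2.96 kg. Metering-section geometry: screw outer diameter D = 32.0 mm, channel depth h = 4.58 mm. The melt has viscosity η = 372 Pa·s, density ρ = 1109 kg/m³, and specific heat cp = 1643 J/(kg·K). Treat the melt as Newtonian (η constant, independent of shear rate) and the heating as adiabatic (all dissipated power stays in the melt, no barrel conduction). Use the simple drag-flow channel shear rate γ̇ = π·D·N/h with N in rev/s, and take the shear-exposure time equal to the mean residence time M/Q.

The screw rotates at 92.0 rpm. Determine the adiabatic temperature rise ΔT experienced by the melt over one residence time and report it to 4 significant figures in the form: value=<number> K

value=9.087 K

Q_s = Q / 3600 = 271.2 / 3600 = 0.0753333 kg/s
t_res = M / Q_s = 2.96 / 0.0753333 = 39.292 s
Convert to SI: D = 0.032 m, h = 0.00458 m, N = 92.0/60 = 1.53333 rev/s
γ̇ = π·D·N / h = π · 0.032 · 1.53333 / 0.00458 = 33.6567 s⁻¹
ΔT = η·γ̇²·t_res/(ρ·cp) = [372 × 33.6567² × 39.292] / [1109 × 1643] = 9.08699 K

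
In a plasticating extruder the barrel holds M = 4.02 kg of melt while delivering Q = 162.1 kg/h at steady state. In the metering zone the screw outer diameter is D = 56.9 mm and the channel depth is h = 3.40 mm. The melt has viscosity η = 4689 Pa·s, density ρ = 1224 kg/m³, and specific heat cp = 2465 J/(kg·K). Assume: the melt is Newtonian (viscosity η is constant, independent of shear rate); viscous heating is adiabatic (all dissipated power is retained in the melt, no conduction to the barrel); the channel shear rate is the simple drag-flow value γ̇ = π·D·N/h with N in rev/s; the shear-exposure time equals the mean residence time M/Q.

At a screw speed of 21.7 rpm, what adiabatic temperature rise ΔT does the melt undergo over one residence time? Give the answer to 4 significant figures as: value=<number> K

Convert throughput: Q = 162.1 kg/h = 162.1/3600 = 0.0450278 kg/s
t_res = M / Q_s = 4.02 / 0.0450278 = 89.2782 s
Convert to SI: D = 0.0569 m, h = 0.0034 m, N = 21.7/60 = 0.361667 rev/s
γ̇ = π D N / h = (π)(0.0569)(0.361667) / 0.0034 = 19.0148 s⁻¹
ΔT = η·γ̇²·t_res/(ρ·cp) = [4689 × 19.0148² × 89.2782] / [1224 × 2465] = 50.1662 K

value=50.17 K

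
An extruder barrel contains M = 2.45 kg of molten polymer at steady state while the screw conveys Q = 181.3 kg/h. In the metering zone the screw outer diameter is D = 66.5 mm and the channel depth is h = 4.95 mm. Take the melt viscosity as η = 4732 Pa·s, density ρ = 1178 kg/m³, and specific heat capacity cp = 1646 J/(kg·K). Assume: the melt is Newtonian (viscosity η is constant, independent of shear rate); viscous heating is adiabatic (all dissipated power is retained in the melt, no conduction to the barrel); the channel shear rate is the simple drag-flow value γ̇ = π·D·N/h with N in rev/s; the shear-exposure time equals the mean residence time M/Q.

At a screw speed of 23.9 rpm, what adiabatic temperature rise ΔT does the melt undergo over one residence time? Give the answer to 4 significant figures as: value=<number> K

value=33.56 K

Convert throughput: Q = 181.3 kg/h = 181.3/3600 = 0.0503611 kg/s
t_res = M / Q_s = 2.45 ÷ 0.0503611 = 48.6486 s
D = 66.5 mm = 0.0665 m;  h = 4.95 mm = 0.00495 m;  N = 23.9 rpm / 60 = 0.398333 rev/s
Shear rate: γ̇ = πDN/h = π·0.0665·0.398333/0.00495 = 16.8118 s⁻¹
ΔT = η·γ̇²·t_res / (ρ·cp) = 4732 · (16.8118)² · 48.6486 / (1178 · 1646) = 33.5557 K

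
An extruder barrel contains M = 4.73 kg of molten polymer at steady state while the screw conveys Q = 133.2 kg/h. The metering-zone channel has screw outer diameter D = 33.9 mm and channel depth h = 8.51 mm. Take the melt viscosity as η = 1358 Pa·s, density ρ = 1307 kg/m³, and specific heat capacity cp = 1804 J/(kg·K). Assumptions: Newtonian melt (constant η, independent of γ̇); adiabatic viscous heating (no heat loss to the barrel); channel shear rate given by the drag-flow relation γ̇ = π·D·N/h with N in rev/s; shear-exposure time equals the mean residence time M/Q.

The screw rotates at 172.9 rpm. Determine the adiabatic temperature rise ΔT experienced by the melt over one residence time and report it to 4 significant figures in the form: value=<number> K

value=95.76 K

Throughput in SI: Q_s = 133.2 kg/h ÷ 3600 s/h = 0.037 kg/s
t_res = M / Q_s = 4.73 ÷ 0.037 = 127.838 s
Geometry in metres: D = 33.9 mm → 0.0339 m, h = 8.51 mm → 0.00851 m; screw speed N = 172.9 rpm = 2.88167 rev/s
Shear rate: γ̇ = πDN/h = π·0.0339·2.88167/0.00851 = 36.0632 s⁻¹
Adiabatic rise: ΔT = η γ̇² t_res / (ρ cp) = 1358·(36.0632)²·127.838 / (1307·1804) = 95.7579 K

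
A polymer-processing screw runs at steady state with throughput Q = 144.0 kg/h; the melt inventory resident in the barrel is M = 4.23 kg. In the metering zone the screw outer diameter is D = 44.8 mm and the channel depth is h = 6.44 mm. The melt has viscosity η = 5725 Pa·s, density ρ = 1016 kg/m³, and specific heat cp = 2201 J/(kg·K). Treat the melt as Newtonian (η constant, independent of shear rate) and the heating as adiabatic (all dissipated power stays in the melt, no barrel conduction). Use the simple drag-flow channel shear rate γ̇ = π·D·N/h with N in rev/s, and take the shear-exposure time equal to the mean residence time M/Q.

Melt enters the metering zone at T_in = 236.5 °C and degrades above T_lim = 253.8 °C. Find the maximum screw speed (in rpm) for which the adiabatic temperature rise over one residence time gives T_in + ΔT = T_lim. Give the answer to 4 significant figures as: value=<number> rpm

value=21.95 rpm

Q_s = Q / 3600 = 144.0 / 3600 = 0.04 kg/s
Mean residence time: t_res = M/Q_s = 4.23 kg / 0.04 kg/s = 105.75 s
Convert to metres: D = 0.0448 m, h = 0.00644 m
ΔT_a = T_lim − T_in = 253.8 °C − 236.5 °C = 17.3 K
γ̇_max² = ΔT_a·ρ·cp/(η·t_res) = 17.3·1016·2201/(5725·105.75) = 63.9005 s⁻²
Take the square root: γ̇_max = √(63.9005) = 7.99378 s⁻¹
N_max = γ̇_max h / (πD) = 7.99378·0.00644/(π·0.0448) = 0.365772 rev/s → ×60 = 21.9463 rpm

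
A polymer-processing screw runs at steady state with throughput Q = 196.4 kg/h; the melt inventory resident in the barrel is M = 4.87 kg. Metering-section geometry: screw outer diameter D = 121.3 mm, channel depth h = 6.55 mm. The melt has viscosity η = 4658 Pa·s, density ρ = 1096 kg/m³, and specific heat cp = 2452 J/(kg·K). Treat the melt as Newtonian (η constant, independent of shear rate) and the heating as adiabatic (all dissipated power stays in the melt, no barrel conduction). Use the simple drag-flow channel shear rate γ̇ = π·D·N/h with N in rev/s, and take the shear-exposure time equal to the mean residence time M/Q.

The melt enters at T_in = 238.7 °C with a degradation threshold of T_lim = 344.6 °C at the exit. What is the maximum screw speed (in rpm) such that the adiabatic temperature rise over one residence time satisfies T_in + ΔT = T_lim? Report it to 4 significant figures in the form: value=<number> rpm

Throughput in SI: Q_s = 196.4 kg/h ÷ 3600 s/h = 0.0545556 kg/s
Mean residence time: t_res = M/Q_s = 4.87 kg / 0.0545556 kg/s = 89.2668 s
Geometry in SI: D = 121.3 mm → 0.1213 m, h = 6.55 mm → 0.00655 m
Allowable rise: ΔT_a = T_lim − T_in = 344.6 − 238.7 = 105.9 K
γ̇_max² = ΔT_a·ρ·cp/(η·t_res) = 105.9·1096·2452/(4658·89.2668) = 684.443 s⁻²
γ̇_max = sqrt(684.443) = 26.1619 s⁻¹
N_max = γ̇_max h / (πD) = 26.1619·0.00655/(π·0.1213) = 0.449676 rev/s → ×60 = 26.9805 rpm

value=26.98 rpm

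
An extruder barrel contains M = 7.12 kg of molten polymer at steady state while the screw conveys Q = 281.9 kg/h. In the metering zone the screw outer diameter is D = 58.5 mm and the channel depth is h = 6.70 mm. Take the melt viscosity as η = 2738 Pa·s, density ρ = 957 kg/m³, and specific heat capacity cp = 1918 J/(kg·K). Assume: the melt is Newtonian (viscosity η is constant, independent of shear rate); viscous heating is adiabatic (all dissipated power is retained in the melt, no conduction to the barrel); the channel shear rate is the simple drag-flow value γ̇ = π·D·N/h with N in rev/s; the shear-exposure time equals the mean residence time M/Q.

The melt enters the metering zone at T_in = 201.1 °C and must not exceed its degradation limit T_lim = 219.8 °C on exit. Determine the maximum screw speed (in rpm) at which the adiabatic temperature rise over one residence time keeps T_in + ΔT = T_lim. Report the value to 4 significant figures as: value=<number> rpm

value=25.68 rpm

Convert throughput: Q = 281.9 kg/h = 281.9/3600 = 0.0783056 kg/s
t_res = M / Q_s = 7.12 ÷ 0.0783056 = 90.9259 s
D = 58.5 mm = 0.0585 m;  h = 6.70 mm = 0.0067 m
Allowable rise: ΔT_a = T_lim − T_in = 219.8 − 201.1 = 18.7 K
γ̇_max² = ΔT_a·ρ·cp/(η·t_res) = 18.7·957·1918/(2738·90.9259) = 137.874 s⁻²
γ̇_max = sqrt(137.874) = 11.742 s⁻¹
N_max = γ̇_max·h / (π·D) = 11.742 · 0.0067 / (π · 0.0585) = 0.428065 rev/s = 25.6839 rpm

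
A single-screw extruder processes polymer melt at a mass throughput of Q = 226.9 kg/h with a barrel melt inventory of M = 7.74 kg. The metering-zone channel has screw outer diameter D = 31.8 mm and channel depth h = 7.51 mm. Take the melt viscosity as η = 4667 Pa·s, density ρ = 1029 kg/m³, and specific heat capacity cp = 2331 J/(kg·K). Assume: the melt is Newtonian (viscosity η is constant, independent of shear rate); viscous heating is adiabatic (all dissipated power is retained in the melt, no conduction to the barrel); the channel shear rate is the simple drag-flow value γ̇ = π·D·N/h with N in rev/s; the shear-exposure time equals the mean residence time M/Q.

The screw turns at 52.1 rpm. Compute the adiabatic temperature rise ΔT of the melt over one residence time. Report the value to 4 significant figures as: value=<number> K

value=31.88 K

Convert throughput: Q = 226.9 kg/h = 226.9/3600 = 0.0630278 kg/s
t_res = M / Q_s = 7.74 ÷ 0.0630278 = 122.803 s
Geometry in metres: D = 31.8 mm → 0.0318 m, h = 7.51 mm → 0.00751 m; screw speed N = 52.1 rpm = 0.868333 rev/s
γ̇ = π·D·N / h = π · 0.0318 · 0.868333 / 0.00751 = 11.5511 s⁻¹
ΔT = η·γ̇²·t_res / (ρ·cp) = 4667 · (11.5511)² · 122.803 / (1029 · 2331) = 31.8813 K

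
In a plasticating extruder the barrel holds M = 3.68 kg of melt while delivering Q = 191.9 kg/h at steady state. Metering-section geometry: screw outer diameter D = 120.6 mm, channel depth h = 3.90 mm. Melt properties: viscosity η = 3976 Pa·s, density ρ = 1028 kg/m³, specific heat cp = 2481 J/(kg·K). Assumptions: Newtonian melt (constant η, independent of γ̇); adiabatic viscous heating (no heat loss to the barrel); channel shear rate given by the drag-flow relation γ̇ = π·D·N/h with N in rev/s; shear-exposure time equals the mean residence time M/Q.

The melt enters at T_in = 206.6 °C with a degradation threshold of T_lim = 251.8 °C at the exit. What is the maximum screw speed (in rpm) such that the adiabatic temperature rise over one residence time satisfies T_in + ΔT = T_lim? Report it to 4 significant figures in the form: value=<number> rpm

value=12.66 rpm

Convert throughput: Q = 191.9 kg/h = 191.9/3600 = 0.0533056 kg/s
t_res = M / Q_s = 3.68 / 0.0533056 = 69.036 s
Convert to metres: D = 0.1206 m, h = 0.0039 m
ΔT_a = T_lim − T_in = 251.8 °C − 206.6 °C = 45.2 K
Invert ΔT = ηγ̇²t_res/(ρcp) for γ̇: γ̇_max² = ΔT_a ρ cp / (η t_res) = 45.2·1028·2481 / (3976·69.036) = 419.988 s⁻²
γ̇_max = √419.988 = 20.4936 s⁻¹
N_max = γ̇_max h / (πD) = 20.4936·0.0039/(π·0.1206) = 0.210953 rev/s → ×60 = 12.6572 rpm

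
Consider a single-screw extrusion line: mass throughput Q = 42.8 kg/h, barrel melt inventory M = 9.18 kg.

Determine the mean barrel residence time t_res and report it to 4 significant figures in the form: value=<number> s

value=772.1 s

Q_s = Q / 3600 = 42.8 / 3600 = 0.0118889 kg/s
t_res = M / Q_s = 9.18 / 0.0118889 = 772.15 s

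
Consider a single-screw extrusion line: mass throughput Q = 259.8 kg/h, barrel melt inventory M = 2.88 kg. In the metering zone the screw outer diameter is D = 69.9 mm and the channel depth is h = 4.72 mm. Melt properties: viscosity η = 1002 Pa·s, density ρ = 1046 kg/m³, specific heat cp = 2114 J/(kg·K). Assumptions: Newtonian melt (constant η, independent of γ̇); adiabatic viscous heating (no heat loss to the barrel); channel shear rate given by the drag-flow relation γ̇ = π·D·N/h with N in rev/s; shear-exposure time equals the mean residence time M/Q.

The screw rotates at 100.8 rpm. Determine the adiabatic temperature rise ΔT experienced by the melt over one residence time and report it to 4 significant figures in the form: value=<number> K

value=110.5 K

Q_s = Q / 3600 = 259.8 / 3600 = 0.0721667 kg/s
Mean residence time: t_res = M/Q_s = 2.88 kg / 0.0721667 kg/s = 39.9076 s
Convert to SI: D = 0.0699 m, h = 0.00472 m, N = 100.8/60 = 1.68 rev/s
γ̇ = π·D·N / h = π · 0.0699 · 1.68 / 0.00472 = 78.1618 s⁻¹
ΔT = η·γ̇²·t_res / (ρ·cp) = 1002 · (78.1618)² · 39.9076 / (1046 · 2114) = 110.478 K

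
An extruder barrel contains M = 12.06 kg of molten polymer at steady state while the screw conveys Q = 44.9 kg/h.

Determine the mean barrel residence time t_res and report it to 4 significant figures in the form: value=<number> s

value=966.9 s

Throughput in SI: Q_s = 44.9 kg/h ÷ 3600 s/h = 0.0124722 kg/s
t_res = M / Q_s = 12.06 ÷ 0.0124722 = 966.949 s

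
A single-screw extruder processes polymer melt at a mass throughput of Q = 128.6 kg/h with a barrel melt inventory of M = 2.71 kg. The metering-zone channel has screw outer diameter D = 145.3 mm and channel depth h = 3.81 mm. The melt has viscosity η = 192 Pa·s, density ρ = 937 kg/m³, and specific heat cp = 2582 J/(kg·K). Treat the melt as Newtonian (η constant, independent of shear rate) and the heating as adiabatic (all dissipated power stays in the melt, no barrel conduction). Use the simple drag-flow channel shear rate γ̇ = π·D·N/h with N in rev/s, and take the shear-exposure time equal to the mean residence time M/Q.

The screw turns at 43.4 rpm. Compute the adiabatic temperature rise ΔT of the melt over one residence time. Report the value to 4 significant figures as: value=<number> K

Throughput in SI: Q_s = 128.6 kg/h ÷ 3600 s/h = 0.0357222 kg/s
t_res = M / Q_s = 2.71 ÷ 0.0357222 = 75.8631 s
Convert to SI: D = 0.1453 m, h = 0.00381 m, N = 43.4/60 = 0.723333 rev/s
Shear rate: γ̇ = πDN/h = π·0.1453·0.723333/0.00381 = 86.6621 s⁻¹
Adiabatic rise: ΔT = η γ̇² t_res / (ρ cp) = 192·(86.6621)²·75.8631 / (937·2582) = 45.2162 K

value=45.22 K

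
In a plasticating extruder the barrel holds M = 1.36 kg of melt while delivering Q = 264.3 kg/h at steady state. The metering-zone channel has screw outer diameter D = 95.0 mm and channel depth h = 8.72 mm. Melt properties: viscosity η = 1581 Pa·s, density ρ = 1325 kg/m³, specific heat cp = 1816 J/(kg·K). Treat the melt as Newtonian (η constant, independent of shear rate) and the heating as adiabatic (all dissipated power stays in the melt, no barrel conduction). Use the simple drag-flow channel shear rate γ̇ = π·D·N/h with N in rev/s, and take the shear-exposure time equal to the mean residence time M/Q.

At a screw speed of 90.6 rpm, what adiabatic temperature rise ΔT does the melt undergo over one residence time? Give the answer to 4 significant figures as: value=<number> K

value=32.51 K

Q_s = Q / 3600 = 264.3 / 3600 = 0.0734167 kg/s
t_res = M / Q_s = 1.36 / 0.0734167 = 18.5244 s
Geometry in metres: D = 95.0 mm → 0.095 m, h = 8.72 mm → 0.00872 m; screw speed N = 90.6 rpm = 1.51 rev/s
γ̇ = π·D·N / h = π · 0.095 · 1.51 / 0.00872 = 51.6814 s⁻¹
ΔT = η·γ̇²·t_res/(ρ·cp) = [1581 × 51.6814² × 18.5244] / [1325 × 1816] = 32.5096 K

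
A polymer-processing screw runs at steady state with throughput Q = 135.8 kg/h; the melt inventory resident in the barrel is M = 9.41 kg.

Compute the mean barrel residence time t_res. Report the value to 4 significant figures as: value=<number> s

value=249.5 s

Throughput in SI: Q_s = 135.8 kg/h ÷ 3600 s/h = 0.0377222 kg/s
t_res = M / Q_s = 9.41 ÷ 0.0377222 = 249.455 s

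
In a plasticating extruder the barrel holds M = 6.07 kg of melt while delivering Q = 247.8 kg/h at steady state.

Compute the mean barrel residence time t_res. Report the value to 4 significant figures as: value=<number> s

Throughput in SI: Q_s = 247.8 kg/h ÷ 3600 s/h = 0.0688333 kg/s
Mean residence time: t_res = M/Q_s = 6.07 kg / 0.0688333 kg/s = 88.184 s

value=88.18 s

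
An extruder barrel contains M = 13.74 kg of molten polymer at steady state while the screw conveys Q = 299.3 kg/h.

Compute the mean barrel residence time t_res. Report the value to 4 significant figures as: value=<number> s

Q_s = Q / 3600 = 299.3 / 3600 = 0.0831389 kg/s
Mean residence time: t_res = M/Q_s = 13.74 kg / 0.0831389 kg/s = 165.266 s

value=165.3 s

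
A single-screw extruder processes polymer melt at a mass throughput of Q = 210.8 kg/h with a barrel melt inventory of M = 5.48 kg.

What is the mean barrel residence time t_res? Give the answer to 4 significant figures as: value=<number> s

Q_s = Q / 3600 = 210.8 / 3600 = 0.0585556 kg/s
t_res = M / Q_s = 5.48 ÷ 0.0585556 = 93.5863 s

value=93.59 s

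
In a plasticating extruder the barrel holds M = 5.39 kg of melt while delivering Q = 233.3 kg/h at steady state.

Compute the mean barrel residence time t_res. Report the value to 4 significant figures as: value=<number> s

Convert throughput: Q = 233.3 kg/h = 233.3/3600 = 0.0648056 kg/s
t_res = M / Q_s = 5.39 ÷ 0.0648056 = 83.1719 s

value=83.17 s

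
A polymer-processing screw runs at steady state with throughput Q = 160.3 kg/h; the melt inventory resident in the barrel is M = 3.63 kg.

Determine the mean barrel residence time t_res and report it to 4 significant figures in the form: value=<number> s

value=81.52 s

Q_s = Q / 3600 = 160.3 / 3600 = 0.0445278 kg/s
Mean residence time: t_res = M/Q_s = 3.63 kg / 0.0445278 kg/s = 81.5221 s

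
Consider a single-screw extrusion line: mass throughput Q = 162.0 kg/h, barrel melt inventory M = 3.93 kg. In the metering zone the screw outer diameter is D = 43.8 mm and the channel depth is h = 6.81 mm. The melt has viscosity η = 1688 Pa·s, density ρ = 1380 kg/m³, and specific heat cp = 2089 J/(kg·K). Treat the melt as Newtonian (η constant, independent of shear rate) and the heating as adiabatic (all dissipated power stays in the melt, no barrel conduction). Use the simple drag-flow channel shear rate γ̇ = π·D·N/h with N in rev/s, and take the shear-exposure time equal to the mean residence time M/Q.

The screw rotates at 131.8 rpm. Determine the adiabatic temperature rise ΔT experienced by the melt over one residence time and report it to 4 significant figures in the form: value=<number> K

Throughput in SI: Q_s = 162.0 kg/h ÷ 3600 s/h = 0.045 kg/s
t_res = M / Q_s = 3.93 / 0.045 = 87.3333 s
Geometry in metres: D = 43.8 mm → 0.0438 m, h = 6.81 mm → 0.00681 m; screw speed N = 131.8 rpm = 2.19667 rev/s
γ̇ = π·D·N / h = π · 0.0438 · 2.19667 / 0.00681 = 44.3855 s⁻¹
ΔT = η·γ̇²·t_res/(ρ·cp) = [1688 × 44.3855² × 87.3333] / [1380 × 2089] = 100.743 K

value=100.7 K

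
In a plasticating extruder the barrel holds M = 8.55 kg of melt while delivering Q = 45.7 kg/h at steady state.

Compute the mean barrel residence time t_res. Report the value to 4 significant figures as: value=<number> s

value=673.5 s

Convert throughput: Q = 45.7 kg/h = 45.7/3600 = 0.0126944 kg/s
Mean residence time: t_res = M/Q_s = 8.55 kg / 0.0126944 kg/s = 673.523 s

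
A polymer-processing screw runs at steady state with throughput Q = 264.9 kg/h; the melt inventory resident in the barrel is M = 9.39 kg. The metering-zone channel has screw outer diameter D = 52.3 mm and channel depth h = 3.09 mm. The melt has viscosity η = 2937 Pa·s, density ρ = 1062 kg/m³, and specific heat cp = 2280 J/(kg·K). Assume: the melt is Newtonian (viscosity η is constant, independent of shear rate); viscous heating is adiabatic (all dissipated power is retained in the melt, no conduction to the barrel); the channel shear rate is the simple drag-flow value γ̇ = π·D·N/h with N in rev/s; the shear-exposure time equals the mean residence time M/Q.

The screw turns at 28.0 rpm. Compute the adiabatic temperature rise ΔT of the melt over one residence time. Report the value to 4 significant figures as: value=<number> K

value=95.31 K

Convert throughput: Q = 264.9 kg/h = 264.9/3600 = 0.0735833 kg/s
Mean residence time: t_res = M/Q_s = 9.39 kg / 0.0735833 kg/s = 127.61 s
Geometry in metres: D = 52.3 mm → 0.0523 m, h = 3.09 mm → 0.00309 m; screw speed N = 28.0 rpm = 0.466667 rev/s
γ̇ = π D N / h = (π)(0.0523)(0.466667) / 0.00309 = 24.8142 s⁻¹
ΔT = η·γ̇²·t_res / (ρ·cp) = 2937 · (24.8142)² · 127.61 / (1062 · 2280) = 95.3082 K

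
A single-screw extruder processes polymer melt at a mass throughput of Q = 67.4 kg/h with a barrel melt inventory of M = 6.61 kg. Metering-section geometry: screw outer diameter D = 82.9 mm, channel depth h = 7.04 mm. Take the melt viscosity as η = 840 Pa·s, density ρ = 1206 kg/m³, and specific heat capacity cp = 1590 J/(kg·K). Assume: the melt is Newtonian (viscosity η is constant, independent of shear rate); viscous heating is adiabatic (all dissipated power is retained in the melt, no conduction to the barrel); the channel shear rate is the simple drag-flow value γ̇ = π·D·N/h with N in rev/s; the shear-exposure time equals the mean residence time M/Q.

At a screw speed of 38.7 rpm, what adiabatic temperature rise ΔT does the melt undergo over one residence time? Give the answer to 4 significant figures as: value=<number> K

Throughput in SI: Q_s = 67.4 kg/h ÷ 3600 s/h = 0.0187222 kg/s
Mean residence time: t_res = M/Q_s = 6.61 kg / 0.0187222 kg/s = 353.056 s
D = 82.9 mm = 0.0829 m;  h = 7.04 mm = 0.00704 m;  N = 38.7 rpm / 60 = 0.645 rev/s
γ̇ = π D N / h = (π)(0.0829)(0.645) / 0.00704 = 23.8612 s⁻¹
ΔT = η·γ̇²·t_res/(ρ·cp) = [840 × 23.8612² × 353.056] / [1206 × 1590] = 88.0566 K

value=88.06 K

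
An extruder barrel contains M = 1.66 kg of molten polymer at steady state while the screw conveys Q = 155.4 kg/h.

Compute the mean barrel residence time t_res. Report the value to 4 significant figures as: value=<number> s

value=38.46 s

Throughput in SI: Q_s = 155.4 kg/h ÷ 3600 s/h = 0.0431667 kg/s
Mean residence time: t_res = M/Q_s = 1.66 kg / 0.0431667 kg/s = 38.4556 s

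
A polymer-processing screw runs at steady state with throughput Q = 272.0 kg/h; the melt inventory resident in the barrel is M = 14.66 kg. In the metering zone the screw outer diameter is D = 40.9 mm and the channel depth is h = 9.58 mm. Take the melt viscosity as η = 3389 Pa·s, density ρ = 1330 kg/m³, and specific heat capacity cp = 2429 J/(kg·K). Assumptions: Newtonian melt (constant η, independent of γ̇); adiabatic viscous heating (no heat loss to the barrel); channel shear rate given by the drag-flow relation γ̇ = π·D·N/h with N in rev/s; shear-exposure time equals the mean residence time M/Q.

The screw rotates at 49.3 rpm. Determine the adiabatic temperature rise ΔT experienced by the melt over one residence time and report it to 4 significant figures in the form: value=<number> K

Convert throughput: Q = 272.0 kg/h = 272.0/3600 = 0.0755556 kg/s
Mean residence time: t_res = M/Q_s = 14.66 kg / 0.0755556 kg/s = 194.029 s
Convert to SI: D = 0.0409 m, h = 0.00958 m, N = 49.3/60 = 0.821667 rev/s
Shear rate: γ̇ = πDN/h = π·0.0409·0.821667/0.00958 = 11.0206 s⁻¹
ΔT = η·γ̇²·t_res/(ρ·cp) = [3389 × 11.0206² × 194.029] / [1330 × 2429] = 24.721 K

value=24.72 K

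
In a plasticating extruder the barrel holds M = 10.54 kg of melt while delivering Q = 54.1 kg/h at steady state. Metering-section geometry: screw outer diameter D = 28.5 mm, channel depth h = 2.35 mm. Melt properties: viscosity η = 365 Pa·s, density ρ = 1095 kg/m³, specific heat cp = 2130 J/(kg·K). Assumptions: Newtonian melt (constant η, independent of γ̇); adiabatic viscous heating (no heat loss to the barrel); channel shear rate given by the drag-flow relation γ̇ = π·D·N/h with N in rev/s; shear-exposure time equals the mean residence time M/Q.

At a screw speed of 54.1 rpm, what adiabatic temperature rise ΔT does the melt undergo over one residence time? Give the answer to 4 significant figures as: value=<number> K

value=129.5 K

Throughput in SI: Q_s = 54.1 kg/h ÷ 3600 s/h = 0.0150278 kg/s
Mean residence time: t_res = M/Q_s = 10.54 kg / 0.0150278 kg/s = 701.368 s
Convert to SI: D = 0.0285 m, h = 0.00235 m, N = 54.1/60 = 0.901667 rev/s
γ̇ = π·D·N / h = π · 0.0285 · 0.901667 / 0.00235 = 34.3536 s⁻¹
ΔT = η·γ̇²·t_res / (ρ·cp) = 365 · (34.3536)² · 701.368 / (1095 · 2130) = 129.536 K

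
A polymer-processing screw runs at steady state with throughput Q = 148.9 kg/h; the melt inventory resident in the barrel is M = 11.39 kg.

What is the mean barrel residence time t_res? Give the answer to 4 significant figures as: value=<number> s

value=275.4 s

Convert throughput: Q = 148.9 kg/h = 148.9/3600 = 0.0413611 kg/s
Mean residence time: t_res = M/Q_s = 11.39 kg / 0.0413611 kg/s = 275.379 s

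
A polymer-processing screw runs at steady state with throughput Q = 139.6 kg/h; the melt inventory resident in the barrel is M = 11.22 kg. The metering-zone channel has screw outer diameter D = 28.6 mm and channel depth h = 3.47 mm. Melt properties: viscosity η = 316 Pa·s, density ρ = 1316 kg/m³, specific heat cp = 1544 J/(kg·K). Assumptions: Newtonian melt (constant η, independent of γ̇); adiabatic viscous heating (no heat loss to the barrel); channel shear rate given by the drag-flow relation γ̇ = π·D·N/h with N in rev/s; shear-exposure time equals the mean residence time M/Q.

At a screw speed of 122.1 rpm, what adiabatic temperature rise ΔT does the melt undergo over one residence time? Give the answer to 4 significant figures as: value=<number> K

value=124.9 K

Convert throughput: Q = 139.6 kg/h = 139.6/3600 = 0.0387778 kg/s
t_res = M / Q_s = 11.22 / 0.0387778 = 289.341 s
Convert to SI: D = 0.0286 m, h = 0.00347 m, N = 122.1/60 = 2.035 rev/s
γ̇ = π D N / h = (π)(0.0286)(2.035) / 0.00347 = 52.6927 s⁻¹
Adiabatic rise: ΔT = η γ̇² t_res / (ρ cp) = 316·(52.6927)²·289.341 / (1316·1544) = 124.938 K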